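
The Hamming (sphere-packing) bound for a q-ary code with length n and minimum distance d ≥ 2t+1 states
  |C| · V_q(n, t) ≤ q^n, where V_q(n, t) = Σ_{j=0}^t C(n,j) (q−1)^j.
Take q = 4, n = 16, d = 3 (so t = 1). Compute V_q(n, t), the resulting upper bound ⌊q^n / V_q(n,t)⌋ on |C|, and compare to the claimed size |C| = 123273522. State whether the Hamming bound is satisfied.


V_q(n, t) = 49, q^n = 4294967296, Hamming bound = 87652393, |C| = 123273522 > bound (violated).

Step 1: Compute V_q(n, t) = Σ_{j=0}^1 C(n, j) (q−1)^j.
  j = 0: C(16,0)·(3)^0 = 1·1 = 1.
  j = 1: C(16,1)·(3)^1 = 16·3 = 48.
  V_q(n, t) = 1 + 48 = 49.
Step 2: q^n = 4^16 = 4294967296.
Step 3: Hamming bound ⌊q^n / V_q(n,t)⌋ = ⌊4294967296/49⌋ = 87652393.
Step 4: Compare |C| = 123273522 to 87652393: violated.
The claimed |C| lies above the Hamming bound, so no 4-ary code of length 16 with d ≥ 3 can have 123273522 codewords.


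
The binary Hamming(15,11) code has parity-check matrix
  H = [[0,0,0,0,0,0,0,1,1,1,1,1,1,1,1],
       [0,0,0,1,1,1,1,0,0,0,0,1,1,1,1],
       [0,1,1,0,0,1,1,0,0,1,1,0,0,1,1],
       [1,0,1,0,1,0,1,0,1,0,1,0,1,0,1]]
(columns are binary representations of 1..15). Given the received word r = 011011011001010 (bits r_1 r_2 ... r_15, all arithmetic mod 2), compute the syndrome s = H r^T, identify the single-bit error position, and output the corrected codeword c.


s = (0, 0, 0, 1)^T, error position = 1, corrected codeword c = 111011011001010

Compute s = H r^T mod 2 one row at a time:
  s_1 = 1 + 1 + 0 + 0 + 1 + 0 + 1 + 0 = 4 ≡ 0 (mod 2).
  s_2 = 0 + 1 + 1 + 0 + 1 + 0 + 1 + 0 = 4 ≡ 0 (mod 2).
  s_3 = 1 + 1 + 1 + 0 + 0 + 0 + 1 + 0 = 4 ≡ 0 (mod 2).
  s_4 = 0 + 1 + 1 + 0 + 1 + 0 + 0 + 0 = 3 ≡ 1 (mod 2).
s = (0, 0, 0, 1)^T — this equals column 1 of H (binary 0001), so error is at position 1.
Correct: flip bit 1 of r = 011011011001010 to get c = 111011011001010.


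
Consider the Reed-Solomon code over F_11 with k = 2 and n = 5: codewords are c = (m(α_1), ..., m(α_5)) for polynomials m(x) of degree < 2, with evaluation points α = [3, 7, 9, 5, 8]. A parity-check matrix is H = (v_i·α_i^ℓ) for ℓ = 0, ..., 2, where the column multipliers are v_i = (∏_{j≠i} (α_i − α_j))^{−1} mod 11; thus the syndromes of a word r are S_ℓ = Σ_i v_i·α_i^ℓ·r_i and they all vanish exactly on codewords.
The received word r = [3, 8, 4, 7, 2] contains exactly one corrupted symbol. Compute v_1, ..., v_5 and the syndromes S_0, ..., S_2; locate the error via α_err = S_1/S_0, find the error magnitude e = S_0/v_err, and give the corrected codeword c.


S = (6, 9, 8), error at position 2, error magnitude e = 8, c = [3, 0, 4, 7, 2].

Step 1: column multipliers v_i = (∏_{j≠i}(α_i − α_j))^{−1} mod 11.
  i = 1 (α = 3): (3−7)(3−9)(3−5)(3−8) = (−4)·(−6)·(−2)·(−5) = 240 ≡ 9, so v_1 = 9^{−1} = 5 (mod 11).
  i = 2 (α = 7): (7−3)(7−9)(7−5)(7−8) = 4·(−2)·2·(−1) = 16 ≡ 5, so v_2 = 5^{−1} = 9 (mod 11).
  i = 3 (α = 9): (9−3)(9−7)(9−5)(9−8) = 6·2·4·1 = 48 ≡ 4, so v_3 = 4^{−1} = 3 (mod 11).
  i = 4 (α = 5): (5−3)(5−7)(5−9)(5−8) = 2·(−2)·(−4)·(−3) = −48 ≡ 7, so v_4 = 7^{−1} = 8 (mod 11).
  i = 5 (α = 8): (8−3)(8−7)(8−9)(8−5) = 5·1·(−1)·3 = −15 ≡ 7, so v_5 = 7^{−1} = 8 (mod 11).
  v = [5, 9, 3, 8, 8].
Step 2: syndromes of r = [3, 8, 4, 7, 2] (all sums mod 11).
  S_0 = Σ v_i r_i = 5·3 + 9·8 + 3·4 + 8·7 + 8·2 = 171 ≡ 6.
  S_1 = Σ v_i α_i r_i = 5·3·3 + 9·7·8 + 3·9·4 + 8·5·7 + 8·8·2 = 1065 ≡ 9.
  α_i^2 mod 11 = [9, 5, 4, 3, 9].
  S_2 = Σ v_i α_i^2 r_i = 5·9·3 + 9·5·8 + 3·4·4 + 8·3·7 + 8·9·2 = 855 ≡ 8.
  S = (6, 9, 8) ≠ 0, so r is not a codeword (an error is present).
Step 3: locate the error. For a single error e at position i, S_ℓ = v_i·e·α_i^ℓ, so α_err = S_1/S_0.
  S_0^{−1} = 6^{−1} = 2 (mod 11), so α_err = 9·2 = 18 ≡ 7 = α_2. Error position i = 2.
  Consistency check: S_2/S_1 = 8·5 = 40 ≡ 7 = α_err ✓ (single-error assumption holds).
Step 4: error magnitude e = S_0/v_2 = S_0·∏_{j≠2}(α_2 − α_j) = 6·5 = 30 ≡ 8 (mod 11).
Step 5: correct position 2: c_2 = r_2 − e = 8 − 8 ≡ 0 (mod 11). Hence c = [3, 0, 4, 7, 2].
  Check: interpolating c through the α_i gives m(x) = 8 + 2·x (degree < 2) with m(α_i) = c_i for every i, so c is indeed a codeword.


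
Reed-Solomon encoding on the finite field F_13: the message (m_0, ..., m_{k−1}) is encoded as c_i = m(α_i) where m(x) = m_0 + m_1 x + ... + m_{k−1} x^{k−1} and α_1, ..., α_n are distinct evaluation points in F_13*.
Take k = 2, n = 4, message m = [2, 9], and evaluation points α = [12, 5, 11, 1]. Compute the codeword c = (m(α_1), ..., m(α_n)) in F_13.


c = [6, 8, 10, 11]

Message polynomial: m(x) = 2 + 9·x (mod 13).
For each evaluation point α_i, compute m(α_i) mod 13:
  α_1 = 12: Horner steps 9 → 6, so m(12) = 6.
  α_2 = 5: Horner steps 9 → 8, so m(5) = 8.
  α_3 = 11: Horner steps 9 → 10, so m(11) = 10.
  α_4 = 1: Horner steps 9 → 11, so m(1) = 11.
Codeword c = [6, 8, 10, 11] ∈ F_13^4.


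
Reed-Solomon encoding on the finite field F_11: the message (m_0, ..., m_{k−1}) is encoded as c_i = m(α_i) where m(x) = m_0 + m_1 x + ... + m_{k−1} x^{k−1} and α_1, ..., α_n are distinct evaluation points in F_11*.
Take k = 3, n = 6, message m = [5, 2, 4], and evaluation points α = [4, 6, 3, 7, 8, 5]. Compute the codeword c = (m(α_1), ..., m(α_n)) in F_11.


c = [0, 7, 3, 6, 2, 5]

Message polynomial: m(x) = 5 + 2·x + 4·x^2 (mod 11).
For each evaluation point α_i, compute m(α_i) mod 11:
  α_1 = 4: Horner steps 4 → 7 → 0, so m(4) = 0.
  α_2 = 6: Horner steps 4 → 4 → 7, so m(6) = 7.
  α_3 = 3: Horner steps 4 → 3 → 3, so m(3) = 3.
  α_4 = 7: Horner steps 4 → 8 → 6, so m(7) = 6.
  α_5 = 8: Horner steps 4 → 1 → 2, so m(8) = 2.
  α_6 = 5: Horner steps 4 → 0 → 5, so m(5) = 5.
Codeword c = [0, 7, 3, 6, 2, 5] ∈ F_11^6.


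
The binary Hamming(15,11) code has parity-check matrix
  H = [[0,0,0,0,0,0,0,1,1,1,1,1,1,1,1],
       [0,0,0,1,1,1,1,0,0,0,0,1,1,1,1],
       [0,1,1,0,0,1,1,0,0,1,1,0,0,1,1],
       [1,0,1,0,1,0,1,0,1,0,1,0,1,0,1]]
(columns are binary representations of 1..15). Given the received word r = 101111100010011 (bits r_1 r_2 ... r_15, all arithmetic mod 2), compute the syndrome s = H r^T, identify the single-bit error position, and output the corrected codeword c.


s = (1, 0, 0, 0)^T, error position = 8, corrected codeword c = 101111110010011

Compute s = H r^T mod 2 one row at a time:
  s_1 = 0 + 0 + 0 + 1 + 0 + 0 + 1 + 1 = 3 ≡ 1 (mod 2).
  s_2 = 1 + 1 + 1 + 1 + 0 + 0 + 1 + 1 = 6 ≡ 0 (mod 2).
  s_3 = 0 + 1 + 1 + 1 + 0 + 1 + 1 + 1 = 6 ≡ 0 (mod 2).
  s_4 = 1 + 1 + 1 + 1 + 0 + 1 + 0 + 1 = 6 ≡ 0 (mod 2).
s = (1, 0, 0, 0)^T — this equals column 8 of H (binary 1000), so error is at position 8.
Correct: flip bit 8 of r = 101111100010011 to get c = 101111110010011.


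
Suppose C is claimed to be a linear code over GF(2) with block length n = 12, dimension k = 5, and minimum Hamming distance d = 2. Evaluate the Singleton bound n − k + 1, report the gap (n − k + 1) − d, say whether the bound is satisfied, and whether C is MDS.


Singleton RHS = n − k + 1 = 8, slack = 6, bound satisfied, not MDS.

Singleton bound: d ≤ n − k + 1.
Here n = 12, k = 5, so n − k + 1 = 8.
Given d = 2, check d ≤ 8: YES.
Slack = (n − k + 1) − d = 6.
The code is NOT MDS (slack = 6 > 0).
Description: the claimed parameters are [12, 5, 2]_2; such a code would be non-MDS.


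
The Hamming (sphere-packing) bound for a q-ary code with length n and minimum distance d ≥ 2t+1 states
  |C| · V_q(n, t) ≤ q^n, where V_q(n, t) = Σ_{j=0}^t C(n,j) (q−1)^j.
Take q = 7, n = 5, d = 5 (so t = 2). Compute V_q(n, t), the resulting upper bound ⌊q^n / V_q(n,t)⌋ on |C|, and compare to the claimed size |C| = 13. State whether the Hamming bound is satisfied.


V_q(n, t) = 391, q^n = 16807, Hamming bound = 42, |C| = 13 ≤ bound (satisfied).

Step 1: Compute V_q(n, t) = Σ_{j=0}^2 C(n, j) (q−1)^j.
  j = 0: C(5,0)·(6)^0 = 1·1 = 1.
  j = 1: C(5,1)·(6)^1 = 5·6 = 30.
  j = 2: C(5,2)·(6)^2 = 10·36 = 360.
  V_q(n, t) = 1 + 30 + 360 = 391.
Step 2: q^n = 7^5 = 16807.
Step 3: Hamming bound ⌊q^n / V_q(n,t)⌋ = ⌊16807/391⌋ = 42.
Step 4: Compare |C| = 13 to 42: satisfied.
The claimed |C| lies below the Hamming bound.


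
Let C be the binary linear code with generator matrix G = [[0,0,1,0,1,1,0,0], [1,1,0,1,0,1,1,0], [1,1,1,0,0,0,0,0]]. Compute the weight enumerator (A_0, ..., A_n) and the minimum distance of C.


Weight distribution: A_0 = 1, A_3 = 3, A_4 = 2, A_5 = 1, A_6 = 1. Minimum distance d = 3.

Enumerate all 2^3 = 8 messages m ∈ F_2^3.
For each, compute codeword c = mG in F_2^8, then tally its weight.
  m = 000 → c = 00000000, weight = 0.
  m = 100 → c = 00101100, weight = 3.
  m = 010 → c = 11010110, weight = 5.
  m = 110 → c = 11111010, weight = 6.
  m = 001 → c = 11100000, weight = 3.
  m = 101 → c = 11001100, weight = 4.
  m = 011 → c = 00110110, weight = 4.
  m = 111 → c = 00011010, weight = 3.
Tally weights:
  weight 0: 1 codewords.
  weight 3: 3 codewords.
  weight 4: 2 codewords.
  weight 5: 1 codewords.
  weight 6: 1 codewords.
Minimum distance d = smallest w > 0 with A_w > 0 = 3.
Sanity: Σ A_w = 8 = 2^3 = 8 ✓.


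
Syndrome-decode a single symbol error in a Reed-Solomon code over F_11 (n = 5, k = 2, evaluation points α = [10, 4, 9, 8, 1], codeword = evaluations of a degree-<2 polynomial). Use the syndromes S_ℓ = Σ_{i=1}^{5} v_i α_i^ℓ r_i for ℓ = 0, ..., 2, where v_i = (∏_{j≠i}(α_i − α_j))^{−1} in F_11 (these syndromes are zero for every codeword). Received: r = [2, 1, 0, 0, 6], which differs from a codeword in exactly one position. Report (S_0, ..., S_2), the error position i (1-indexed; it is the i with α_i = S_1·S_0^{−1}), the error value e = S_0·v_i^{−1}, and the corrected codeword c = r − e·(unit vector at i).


S = (2, 5, 7), error at position 4, error magnitude e = 2, c = [2, 1, 0, 9, 6].

Step 1: column multipliers v_i = (∏_{j≠i}(α_i − α_j))^{−1} mod 11.
  i = 1 (α = 10): (10−4)(10−9)(10−8)(10−1) = 6·1·2·9 = 108 ≡ 9, so v_1 = 9^{−1} = 5 (mod 11).
  i = 2 (α = 4): (4−10)(4−9)(4−8)(4−1) = (−6)·(−5)·(−4)·3 = −360 ≡ 3, so v_2 = 3^{−1} = 4 (mod 11).
  i = 3 (α = 9): (9−10)(9−4)(9−8)(9−1) = (−1)·5·1·8 = −40 ≡ 4, so v_3 = 4^{−1} = 3 (mod 11).
  i = 4 (α = 8): (8−10)(8−4)(8−9)(8−1) = (−2)·4·(−1)·7 = 56 ≡ 1, so v_4 = 1^{−1} = 1 (mod 11).
  i = 5 (α = 1): (1−10)(1−4)(1−9)(1−8) = (−9)·(−3)·(−8)·(−7) = 1512 ≡ 5, so v_5 = 5^{−1} = 9 (mod 11).
  v = [5, 4, 3, 1, 9].
Step 2: syndromes of r = [2, 1, 0, 0, 6] (all sums mod 11).
  S_0 = Σ v_i r_i = 5·2 + 4·1 + 3·0 + 1·0 + 9·6 = 68 ≡ 2.
  S_1 = Σ v_i α_i r_i = 5·10·2 + 4·4·1 + 3·9·0 + 1·8·0 + 9·1·6 = 170 ≡ 5.
  α_i^2 mod 11 = [1, 5, 4, 9, 1].
  S_2 = Σ v_i α_i^2 r_i = 5·1·2 + 4·5·1 + 3·4·0 + 1·9·0 + 9·1·6 = 84 ≡ 7.
  S = (2, 5, 7) ≠ 0, so r is not a codeword (an error is present).
Step 3: locate the error. For a single error e at position i, S_ℓ = v_i·e·α_i^ℓ, so α_err = S_1/S_0.
  S_0^{−1} = 2^{−1} = 6 (mod 11), so α_err = 5·6 = 30 ≡ 8 = α_4. Error position i = 4.
  Consistency check: S_2/S_1 = 7·9 = 63 ≡ 8 = α_err ✓ (single-error assumption holds).
Step 4: error magnitude e = S_0/v_4 = S_0·∏_{j≠4}(α_4 − α_j) = 2·1 = 2 ≡ 2 (mod 11).
Step 5: correct position 4: c_4 = r_4 − e = 0 − 2 ≡ 9 (mod 11). Hence c = [2, 1, 0, 9, 6].
  Check: interpolating c through the α_i gives m(x) = 4 + 2·x (degree < 2) with m(α_i) = c_i for every i, so c is indeed a codeword.


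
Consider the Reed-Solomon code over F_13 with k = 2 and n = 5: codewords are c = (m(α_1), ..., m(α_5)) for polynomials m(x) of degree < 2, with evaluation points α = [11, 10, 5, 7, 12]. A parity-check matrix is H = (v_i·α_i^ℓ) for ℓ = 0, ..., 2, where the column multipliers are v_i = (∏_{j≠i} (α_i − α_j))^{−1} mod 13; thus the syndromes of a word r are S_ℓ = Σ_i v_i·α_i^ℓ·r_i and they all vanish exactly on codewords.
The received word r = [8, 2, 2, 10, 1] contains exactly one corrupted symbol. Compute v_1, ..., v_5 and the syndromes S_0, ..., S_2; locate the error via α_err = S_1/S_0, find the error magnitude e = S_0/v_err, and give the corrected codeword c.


S = (1, 5, 12), error at position 3, error magnitude e = 4, c = [8, 2, 11, 10, 1].

Step 1: column multipliers v_i = (∏_{j≠i}(α_i − α_j))^{−1} mod 13.
  i = 1 (α = 11): (11−10)(11−5)(11−7)(11−12) = 1·6·4·(−1) = −24 ≡ 2, so v_1 = 2^{−1} = 7 (mod 13).
  i = 2 (α = 10): (10−11)(10−5)(10−7)(10−12) = (−1)·5·3·(−2) = 30 ≡ 4, so v_2 = 4^{−1} = 10 (mod 13).
  i = 3 (α = 5): (5−11)(5−10)(5−7)(5−12) = (−6)·(−5)·(−2)·(−7) = 420 ≡ 4, so v_3 = 4^{−1} = 10 (mod 13).
  i = 4 (α = 7): (7−11)(7−10)(7−5)(7−12) = (−4)·(−3)·2·(−5) = −120 ≡ 10, so v_4 = 10^{−1} = 4 (mod 13).
  i = 5 (α = 12): (12−11)(12−10)(12−5)(12−7) = 1·2·7·5 = 70 ≡ 5, so v_5 = 5^{−1} = 8 (mod 13).
  v = [7, 10, 10, 4, 8].
Step 2: syndromes of r = [8, 2, 2, 10, 1] (all sums mod 13).
  S_0 = Σ v_i r_i = 7·8 + 10·2 + 10·2 + 4·10 + 8·1 = 144 ≡ 1.
  S_1 = Σ v_i α_i r_i = 7·11·8 + 10·10·2 + 10·5·2 + 4·7·10 + 8·12·1 = 1292 ≡ 5.
  α_i^2 mod 13 = [4, 9, 12, 10, 1].
  S_2 = Σ v_i α_i^2 r_i = 7·4·8 + 10·9·2 + 10·12·2 + 4·10·10 + 8·1·1 = 1052 ≡ 12.
  S = (1, 5, 12) ≠ 0, so r is not a codeword (an error is present).
Step 3: locate the error. For a single error e at position i, S_ℓ = v_i·e·α_i^ℓ, so α_err = S_1/S_0.
  S_0^{−1} = 1^{−1} = 1 (mod 13), so α_err = 5·1 = 5 ≡ 5 = α_3. Error position i = 3.
  Consistency check: S_2/S_1 = 12·8 = 96 ≡ 5 = α_err ✓ (single-error assumption holds).
Step 4: error magnitude e = S_0/v_3 = S_0·∏_{j≠3}(α_3 − α_j) = 1·4 = 4 ≡ 4 (mod 13).
Step 5: correct position 3: c_3 = r_3 − e = 2 − 4 ≡ 11 (mod 13). Hence c = [8, 2, 11, 10, 1].
  Check: interpolating c through the α_i gives m(x) = 7 + 6·x (degree < 2) with m(α_i) = c_i for every i, so c is indeed a codeword.


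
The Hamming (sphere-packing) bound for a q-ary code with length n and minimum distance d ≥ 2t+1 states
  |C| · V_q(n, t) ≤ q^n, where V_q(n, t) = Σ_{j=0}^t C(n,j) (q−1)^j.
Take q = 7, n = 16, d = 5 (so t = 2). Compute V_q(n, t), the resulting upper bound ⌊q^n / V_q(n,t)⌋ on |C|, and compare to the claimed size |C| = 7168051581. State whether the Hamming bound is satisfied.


V_q(n, t) = 4417, q^n = 33232930569601, Hamming bound = 7523869270, |C| = 7168051581 ≤ bound (satisfied).

Step 1: Compute V_q(n, t) = Σ_{j=0}^2 C(n, j) (q−1)^j.
  j = 0: C(16,0)·(6)^0 = 1·1 = 1.
  j = 1: C(16,1)·(6)^1 = 16·6 = 96.
  j = 2: C(16,2)·(6)^2 = 120·36 = 4320.
  V_q(n, t) = 1 + 96 + 4320 = 4417.
Step 2: q^n = 7^16 = 33232930569601.
Step 3: Hamming bound ⌊q^n / V_q(n,t)⌋ = ⌊33232930569601/4417⌋ = 7523869270.
Step 4: Compare |C| = 7168051581 to 7523869270: satisfied.
The claimed |C| lies below the Hamming bound.


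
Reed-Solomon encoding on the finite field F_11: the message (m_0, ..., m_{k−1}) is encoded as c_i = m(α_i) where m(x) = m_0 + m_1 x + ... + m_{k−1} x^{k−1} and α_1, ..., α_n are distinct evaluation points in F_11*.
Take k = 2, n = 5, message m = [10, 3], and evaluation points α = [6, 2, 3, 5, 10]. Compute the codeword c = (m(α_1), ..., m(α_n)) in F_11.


c = [6, 5, 8, 3, 7]

Message polynomial: m(x) = 10 + 3·x (mod 11).
For each evaluation point α_i, compute m(α_i) mod 11:
  α_1 = 6: Horner steps 3 → 6, so m(6) = 6.
  α_2 = 2: Horner steps 3 → 5, so m(2) = 5.
  α_3 = 3: Horner steps 3 → 8, so m(3) = 8.
  α_4 = 5: Horner steps 3 → 3, so m(5) = 3.
  α_5 = 10: Horner steps 3 → 7, so m(10) = 7.
Codeword c = [6, 5, 8, 3, 7] ∈ F_11^5.


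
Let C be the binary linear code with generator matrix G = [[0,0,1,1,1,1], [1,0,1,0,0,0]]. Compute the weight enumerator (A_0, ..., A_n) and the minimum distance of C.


Weight distribution: A_0 = 1, A_2 = 1, A_4 = 2. Minimum distance d = 2.

Enumerate all 2^2 = 4 messages m ∈ F_2^2.
For each, compute codeword c = mG in F_2^6, then tally its weight.
  m = 00 → c = 000000, weight = 0.
  m = 10 → c = 001111, weight = 4.
  m = 01 → c = 101000, weight = 2.
  m = 11 → c = 100111, weight = 4.
Tally weights:
  weight 0: 1 codewords.
  weight 2: 1 codewords.
  weight 4: 2 codewords.
Minimum distance d = smallest w > 0 with A_w > 0 = 2.
Sanity: Σ A_w = 4 = 2^2 = 4 ✓.


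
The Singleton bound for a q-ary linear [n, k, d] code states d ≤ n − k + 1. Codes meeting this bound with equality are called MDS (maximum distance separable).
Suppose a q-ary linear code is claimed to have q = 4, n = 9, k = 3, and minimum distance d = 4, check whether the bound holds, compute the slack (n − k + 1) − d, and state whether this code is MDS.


Singleton RHS = n − k + 1 = 7, slack = 3, bound satisfied, not MDS.

Singleton bound: d ≤ n − k + 1.
Here n = 9, k = 3, so n − k + 1 = 7.
Given d = 4, check d ≤ 7: YES.
Slack = (n − k + 1) − d = 3.
The code is NOT MDS (slack = 3 > 0).
Description: the claimed parameters are [9, 3, 4]_4; such a code would be non-MDS.


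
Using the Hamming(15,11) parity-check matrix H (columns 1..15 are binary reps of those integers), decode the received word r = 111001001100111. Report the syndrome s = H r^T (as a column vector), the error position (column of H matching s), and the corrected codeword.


s = (1, 0, 0, 1)^T, error position = 9, corrected codeword c = 111001000100111

Compute s = H r^T mod 2 one row at a time:
  s_1 = 0 + 1 + 1 + 0 + 0 + 1 + 1 + 1 = 5 ≡ 1 (mod 2).
  s_2 = 0 + 0 + 1 + 0 + 0 + 1 + 1 + 1 = 4 ≡ 0 (mod 2).
  s_3 = 1 + 1 + 1 + 0 + 1 + 0 + 1 + 1 = 6 ≡ 0 (mod 2).
  s_4 = 1 + 1 + 0 + 0 + 1 + 0 + 1 + 1 = 5 ≡ 1 (mod 2).
s = (1, 0, 0, 1)^T — this equals column 9 of H (binary 1001), so error is at position 9.
Correct: flip bit 9 of r = 111001001100111 to get c = 111001000100111.


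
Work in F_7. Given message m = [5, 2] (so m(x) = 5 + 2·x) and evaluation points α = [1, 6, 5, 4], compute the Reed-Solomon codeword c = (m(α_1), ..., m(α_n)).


c = [0, 3, 1, 6]

Message polynomial: m(x) = 5 + 2·x (mod 7).
For each evaluation point α_i, compute m(α_i) mod 7:
  α_1 = 1: Horner steps 2 → 0, so m(1) = 0.
  α_2 = 6: Horner steps 2 → 3, so m(6) = 3.
  α_3 = 5: Horner steps 2 → 1, so m(5) = 1.
  α_4 = 4: Horner steps 2 → 6, so m(4) = 6.
Codeword c = [0, 3, 1, 6] ∈ F_7^4.


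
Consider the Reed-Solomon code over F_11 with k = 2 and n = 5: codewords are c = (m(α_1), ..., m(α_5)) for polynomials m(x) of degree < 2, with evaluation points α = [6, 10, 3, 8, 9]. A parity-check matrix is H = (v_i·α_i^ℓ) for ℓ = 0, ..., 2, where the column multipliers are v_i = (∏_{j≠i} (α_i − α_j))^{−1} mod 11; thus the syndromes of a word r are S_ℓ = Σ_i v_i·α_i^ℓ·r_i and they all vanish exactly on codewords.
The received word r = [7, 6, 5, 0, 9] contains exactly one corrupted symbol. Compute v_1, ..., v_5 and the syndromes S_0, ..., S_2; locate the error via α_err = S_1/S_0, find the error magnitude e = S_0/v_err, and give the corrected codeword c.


S = (6, 4, 10), error at position 4, error magnitude e = 10, c = [7, 6, 5, 1, 9].

Step 1: column multipliers v_i = (∏_{j≠i}(α_i − α_j))^{−1} mod 11.
  i = 1 (α = 6): (6−10)(6−3)(6−8)(6−9) = (−4)·3·(−2)·(−3) = −72 ≡ 5, so v_1 = 5^{−1} = 9 (mod 11).
  i = 2 (α = 10): (10−6)(10−3)(10−8)(10−9) = 4·7·2·1 = 56 ≡ 1, so v_2 = 1^{−1} = 1 (mod 11).
  i = 3 (α = 3): (3−6)(3−10)(3−8)(3−9) = (−3)·(−7)·(−5)·(−6) = 630 ≡ 3, so v_3 = 3^{−1} = 4 (mod 11).
  i = 4 (α = 8): (8−6)(8−10)(8−3)(8−9) = 2·(−2)·5·(−1) = 20 ≡ 9, so v_4 = 9^{−1} = 5 (mod 11).
  i = 5 (α = 9): (9−6)(9−10)(9−3)(9−8) = 3·(−1)·6·1 = −18 ≡ 4, so v_5 = 4^{−1} = 3 (mod 11).
  v = [9, 1, 4, 5, 3].
Step 2: syndromes of r = [7, 6, 5, 0, 9] (all sums mod 11).
  S_0 = Σ v_i r_i = 9·7 + 1·6 + 4·5 + 5·0 + 3·9 = 116 ≡ 6.
  S_1 = Σ v_i α_i r_i = 9·6·7 + 1·10·6 + 4·3·5 + 5·8·0 + 3·9·9 = 741 ≡ 4.
  α_i^2 mod 11 = [3, 1, 9, 9, 4].
  S_2 = Σ v_i α_i^2 r_i = 9·3·7 + 1·1·6 + 4·9·5 + 5·9·0 + 3·4·9 = 483 ≡ 10.
  S = (6, 4, 10) ≠ 0, so r is not a codeword (an error is present).
Step 3: locate the error. For a single error e at position i, S_ℓ = v_i·e·α_i^ℓ, so α_err = S_1/S_0.
  S_0^{−1} = 6^{−1} = 2 (mod 11), so α_err = 4·2 = 8 ≡ 8 = α_4. Error position i = 4.
  Consistency check: S_2/S_1 = 10·3 = 30 ≡ 8 = α_err ✓ (single-error assumption holds).
Step 4: error magnitude e = S_0/v_4 = S_0·∏_{j≠4}(α_4 − α_j) = 6·9 = 54 ≡ 10 (mod 11).
Step 5: correct position 4: c_4 = r_4 − e = 0 − 10 ≡ 1 (mod 11). Hence c = [7, 6, 5, 1, 9].
  Check: interpolating c through the α_i gives m(x) = 3 + 8·x (degree < 2) with m(α_i) = c_i for every i, so c is indeed a codeword.


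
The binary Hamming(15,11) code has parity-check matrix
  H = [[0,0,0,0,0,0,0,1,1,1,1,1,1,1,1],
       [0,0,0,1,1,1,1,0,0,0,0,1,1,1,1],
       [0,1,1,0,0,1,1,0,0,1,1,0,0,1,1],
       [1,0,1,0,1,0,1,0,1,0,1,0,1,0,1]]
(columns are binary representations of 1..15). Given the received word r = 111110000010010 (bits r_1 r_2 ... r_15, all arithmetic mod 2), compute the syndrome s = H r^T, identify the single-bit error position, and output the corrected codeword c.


s = (0, 1, 0, 0)^T, error position = 4, corrected codeword c = 111010000010010

Compute s = H r^T mod 2 one row at a time:
  s_1 = 0 + 0 + 0 + 1 + 0 + 0 + 1 + 0 = 2 ≡ 0 (mod 2).
  s_2 = 1 + 1 + 0 + 0 + 0 + 0 + 1 + 0 = 3 ≡ 1 (mod 2).
  s_3 = 1 + 1 + 0 + 0 + 0 + 1 + 1 + 0 = 4 ≡ 0 (mod 2).
  s_4 = 1 + 1 + 1 + 0 + 0 + 1 + 0 + 0 = 4 ≡ 0 (mod 2).
s = (0, 1, 0, 0)^T — this equals column 4 of H (binary 0100), so error is at position 4.
Correct: flip bit 4 of r = 111110000010010 to get c = 111010000010010.


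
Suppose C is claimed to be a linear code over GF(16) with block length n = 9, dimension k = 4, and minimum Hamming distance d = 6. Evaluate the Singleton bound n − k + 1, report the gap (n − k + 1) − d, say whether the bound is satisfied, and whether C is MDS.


Singleton RHS = n − k + 1 = 6, slack = 0, bound satisfied, MDS.

Singleton bound: d ≤ n − k + 1.
Here n = 9, k = 4, so n − k + 1 = 6.
Given d = 6, check d ≤ 6: YES.
Slack = (n − k + 1) − d = 0.
The code is MDS (slack = 0).
Description: the claimed parameters are [9, 4, 6]_16; such a code would be MDS (meets Singleton bound).


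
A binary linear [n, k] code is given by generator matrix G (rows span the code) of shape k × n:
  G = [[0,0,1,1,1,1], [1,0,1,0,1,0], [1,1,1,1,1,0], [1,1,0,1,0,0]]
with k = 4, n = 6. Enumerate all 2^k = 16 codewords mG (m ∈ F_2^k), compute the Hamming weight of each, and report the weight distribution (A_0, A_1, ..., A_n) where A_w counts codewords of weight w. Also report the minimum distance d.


Weight distribution: A_0 = 1, A_1 = 1, A_2 = 4, A_3 = 4, A_4 = 3, A_5 = 3. Minimum distance d = 1.

Enumerate all 2^4 = 16 messages m ∈ F_2^4.
For each, compute codeword c = mG in F_2^6, then tally its weight.
  m = 0000 → c = 000000, weight = 0.
  m = 1000 → c = 001111, weight = 4.
  m = 0100 → c = 101010, weight = 3.
  m = 1100 → c = 100101, weight = 3.
  m = 0010 → c = 111110, weight = 5.
  m = 1010 → c = 110001, weight = 3.
  m = 0110 → c = 010100, weight = 2.
  m = 1110 → c = 011011, weight = 4.
  m = 0001 → c = 110100, weight = 3.
  m = 1001 → c = 111011, weight = 5.
  m = 0101 → c = 011110, weight = 4.
  m = 1101 → c = 010001, weight = 2.
  m = 0011 → c = 001010, weight = 2.
  m = 1011 → c = 000101, weight = 2.
  m = 0111 → c = 100000, weight = 1.
  m = 1111 → c = 101111, weight = 5.
Tally weights:
  weight 0: 1 codewords.
  weight 1: 1 codewords.
  weight 2: 4 codewords.
  weight 3: 4 codewords.
  weight 4: 3 codewords.
  weight 5: 3 codewords.
Minimum distance d = smallest w > 0 with A_w > 0 = 1.
Sanity: Σ A_w = 16 = 2^4 = 16 ✓.


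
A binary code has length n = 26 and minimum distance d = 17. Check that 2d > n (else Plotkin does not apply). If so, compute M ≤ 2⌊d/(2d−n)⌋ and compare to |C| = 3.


Plotkin bound M ≤ 4; given |C| = 3 ≤ bound (satisfied).

Check applicability: 2d = 34, n = 26.
2d − n = 8 > 0, so Plotkin applies.
Compute d/(2d−n) = 17/8 ≈ 2.1250.
⌊d/(2d−n)⌋ = 2.
Plotkin bound: M ≤ 2·2 = 4.
Given |C| = 3, check: satisfied.
This |C| is below the Plotkin bound.


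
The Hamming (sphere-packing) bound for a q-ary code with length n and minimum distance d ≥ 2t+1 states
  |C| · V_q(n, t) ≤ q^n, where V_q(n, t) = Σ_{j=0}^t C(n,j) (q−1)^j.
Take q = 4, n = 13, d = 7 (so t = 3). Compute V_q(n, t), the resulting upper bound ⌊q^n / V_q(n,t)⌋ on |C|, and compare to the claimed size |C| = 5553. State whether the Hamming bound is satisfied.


V_q(n, t) = 8464, q^n = 67108864, Hamming bound = 7928, |C| = 5553 ≤ bound (satisfied).

Step 1: Compute V_q(n, t) = Σ_{j=0}^3 C(n, j) (q−1)^j.
  j = 0: C(13,0)·(3)^0 = 1·1 = 1.
  j = 1: C(13,1)·(3)^1 = 13·3 = 39.
  j = 2: C(13,2)·(3)^2 = 78·9 = 702.
  j = 3: C(13,3)·(3)^3 = 286·27 = 7722.
  V_q(n, t) = 1 + 39 + 702 + 7722 = 8464.
Step 2: q^n = 4^13 = 67108864.
Step 3: Hamming bound ⌊q^n / V_q(n,t)⌋ = ⌊67108864/8464⌋ = 7928.
Step 4: Compare |C| = 5553 to 7928: satisfied.
The claimed |C| lies below the Hamming bound.


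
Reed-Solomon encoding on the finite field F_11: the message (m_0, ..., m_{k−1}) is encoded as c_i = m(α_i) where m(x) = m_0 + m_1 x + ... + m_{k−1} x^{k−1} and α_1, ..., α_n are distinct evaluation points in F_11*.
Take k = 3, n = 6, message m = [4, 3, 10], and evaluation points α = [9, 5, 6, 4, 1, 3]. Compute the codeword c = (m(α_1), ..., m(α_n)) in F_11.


c = [5, 5, 8, 0, 6, 4]

Message polynomial: m(x) = 4 + 3·x + 10·x^2 (mod 11).
For each evaluation point α_i, compute m(α_i) mod 11:
  α_1 = 9: Horner steps 10 → 5 → 5, so m(9) = 5.
  α_2 = 5: Horner steps 10 → 9 → 5, so m(5) = 5.
  α_3 = 6: Horner steps 10 → 8 → 8, so m(6) = 8.
  α_4 = 4: Horner steps 10 → 10 → 0, so m(4) = 0.
  α_5 = 1: Horner steps 10 → 2 → 6, so m(1) = 6.
  α_6 = 3: Horner steps 10 → 0 → 4, so m(3) = 4.
Codeword c = [5, 5, 8, 0, 6, 4] ∈ F_11^6.


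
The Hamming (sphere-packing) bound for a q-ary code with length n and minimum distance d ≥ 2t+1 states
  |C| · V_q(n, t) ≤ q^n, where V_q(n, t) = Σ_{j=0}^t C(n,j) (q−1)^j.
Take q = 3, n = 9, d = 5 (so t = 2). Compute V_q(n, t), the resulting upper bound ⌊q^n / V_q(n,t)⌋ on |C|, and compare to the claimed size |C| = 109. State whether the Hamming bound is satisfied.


V_q(n, t) = 163, q^n = 19683, Hamming bound = 120, |C| = 109 ≤ bound (satisfied).

Step 1: Compute V_q(n, t) = Σ_{j=0}^2 C(n, j) (q−1)^j.
  j = 0: C(9,0)·(2)^0 = 1·1 = 1.
  j = 1: C(9,1)·(2)^1 = 9·2 = 18.
  j = 2: C(9,2)·(2)^2 = 36·4 = 144.
  V_q(n, t) = 1 + 18 + 144 = 163.
Step 2: q^n = 3^9 = 19683.
Step 3: Hamming bound ⌊q^n / V_q(n,t)⌋ = ⌊19683/163⌋ = 120.
Step 4: Compare |C| = 109 to 120: satisfied.
The claimed |C| lies below the Hamming bound.


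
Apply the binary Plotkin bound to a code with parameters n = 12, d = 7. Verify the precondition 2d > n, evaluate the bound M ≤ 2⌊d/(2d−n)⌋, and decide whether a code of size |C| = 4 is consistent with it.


Plotkin bound M ≤ 6; given |C| = 4 ≤ bound (satisfied).

Check applicability: 2d = 14, n = 12.
2d − n = 2 > 0, so Plotkin applies.
Compute d/(2d−n) = 7/2 ≈ 3.5000.
⌊d/(2d−n)⌋ = 3.
Plotkin bound: M ≤ 2·3 = 6.
Given |C| = 4, check: satisfied.
This |C| is below the Plotkin bound.


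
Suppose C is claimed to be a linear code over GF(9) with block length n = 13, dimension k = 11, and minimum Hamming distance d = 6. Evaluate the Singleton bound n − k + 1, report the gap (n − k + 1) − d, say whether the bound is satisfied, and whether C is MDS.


Singleton RHS = n − k + 1 = 3, slack = -3, bound violated (no such code; not MDS).

Singleton bound: d ≤ n − k + 1.
Here n = 13, k = 11, so n − k + 1 = 3.
Given d = 6, check d ≤ 3: NO.
Slack = (n − k + 1) − d = -3.
The slack is negative: d = 6 exceeds n − k + 1 = 3 by 3, so the Singleton bound is violated and no linear [13, 11, 6]_9 code can exist. In particular it is not MDS (MDS requires d = n − k + 1 exactly).
Description: the claimed parameters are [13, 11, 6]_9; such a code would be impossible (violates the Singleton bound).


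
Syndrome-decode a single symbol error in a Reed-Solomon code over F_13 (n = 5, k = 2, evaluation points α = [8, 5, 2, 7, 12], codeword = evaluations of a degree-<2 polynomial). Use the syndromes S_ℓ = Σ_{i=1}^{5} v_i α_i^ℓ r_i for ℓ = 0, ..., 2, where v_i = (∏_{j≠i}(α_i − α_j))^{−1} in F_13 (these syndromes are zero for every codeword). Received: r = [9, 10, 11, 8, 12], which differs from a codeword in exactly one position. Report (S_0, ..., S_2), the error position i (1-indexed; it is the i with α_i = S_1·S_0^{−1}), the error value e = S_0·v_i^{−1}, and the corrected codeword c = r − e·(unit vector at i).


S = (5, 9, 11), error at position 4, error magnitude e = 3, c = [9, 10, 11, 5, 12].

Step 1: column multipliers v_i = (∏_{j≠i}(α_i − α_j))^{−1} mod 13.
  i = 1 (α = 8): (8−5)(8−2)(8−7)(8−12) = 3·6·1·(−4) = −72 ≡ 6, so v_1 = 6^{−1} = 11 (mod 13).
  i = 2 (α = 5): (5−8)(5−2)(5−7)(5−12) = (−3)·3·(−2)·(−7) = −126 ≡ 4, so v_2 = 4^{−1} = 10 (mod 13).
  i = 3 (α = 2): (2−8)(2−5)(2−7)(2−12) = (−6)·(−3)·(−5)·(−10) = 900 ≡ 3, so v_3 = 3^{−1} = 9 (mod 13).
  i = 4 (α = 7): (7−8)(7−5)(7−2)(7−12) = (−1)·2·5·(−5) = 50 ≡ 11, so v_4 = 11^{−1} = 6 (mod 13).
  i = 5 (α = 12): (12−8)(12−5)(12−2)(12−7) = 4·7·10·5 = 1400 ≡ 9, so v_5 = 9^{−1} = 3 (mod 13).
  v = [11, 10, 9, 6, 3].
Step 2: syndromes of r = [9, 10, 11, 8, 12] (all sums mod 13).
  S_0 = Σ v_i r_i = 11·9 + 10·10 + 9·11 + 6·8 + 3·12 = 382 ≡ 5.
  S_1 = Σ v_i α_i r_i = 11·8·9 + 10·5·10 + 9·2·11 + 6·7·8 + 3·12·12 = 2258 ≡ 9.
  α_i^2 mod 13 = [12, 12, 4, 10, 1].
  S_2 = Σ v_i α_i^2 r_i = 11·12·9 + 10·12·10 + 9·4·11 + 6·10·8 + 3·1·12 = 3300 ≡ 11.
  S = (5, 9, 11) ≠ 0, so r is not a codeword (an error is present).
Step 3: locate the error. For a single error e at position i, S_ℓ = v_i·e·α_i^ℓ, so α_err = S_1/S_0.
  S_0^{−1} = 5^{−1} = 8 (mod 13), so α_err = 9·8 = 72 ≡ 7 = α_4. Error position i = 4.
  Consistency check: S_2/S_1 = 11·3 = 33 ≡ 7 = α_err ✓ (single-error assumption holds).
Step 4: error magnitude e = S_0/v_4 = S_0·∏_{j≠4}(α_4 − α_j) = 5·11 = 55 ≡ 3 (mod 13).
Step 5: correct position 4: c_4 = r_4 − e = 8 − 3 ≡ 5 (mod 13). Hence c = [9, 10, 11, 5, 12].
  Check: interpolating c through the α_i gives m(x) = 3 + 4·x (degree < 2) with m(α_i) = c_i for every i, so c is indeed a codeword.


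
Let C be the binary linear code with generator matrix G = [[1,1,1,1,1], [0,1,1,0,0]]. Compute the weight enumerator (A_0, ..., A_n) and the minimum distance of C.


Weight distribution: A_0 = 1, A_2 = 1, A_3 = 1, A_5 = 1. Minimum distance d = 2.

Enumerate all 2^2 = 4 messages m ∈ F_2^2.
For each, compute codeword c = mG in F_2^5, then tally its weight.
  m = 00 → c = 00000, weight = 0.
  m = 10 → c = 11111, weight = 5.
  m = 01 → c = 01100, weight = 2.
  m = 11 → c = 10011, weight = 3.
Tally weights:
  weight 0: 1 codewords.
  weight 2: 1 codewords.
  weight 3: 1 codewords.
  weight 5: 1 codewords.
Minimum distance d = smallest w > 0 with A_w > 0 = 2.
Sanity: Σ A_w = 4 = 2^2 = 4 ✓.


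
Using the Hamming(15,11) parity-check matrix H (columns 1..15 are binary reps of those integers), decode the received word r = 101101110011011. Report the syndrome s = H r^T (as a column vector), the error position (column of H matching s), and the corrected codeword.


s = (1, 0, 0, 1)^T, error position = 9, corrected codeword c = 101101111011011

Compute s = H r^T mod 2 one row at a time:
  s_1 = 1 + 0 + 0 + 1 + 1 + 0 + 1 + 1 = 5 ≡ 1 (mod 2).
  s_2 = 1 + 0 + 1 + 1 + 1 + 0 + 1 + 1 = 6 ≡ 0 (mod 2).
  s_3 = 0 + 1 + 1 + 1 + 0 + 1 + 1 + 1 = 6 ≡ 0 (mod 2).
  s_4 = 1 + 1 + 0 + 1 + 0 + 1 + 0 + 1 = 5 ≡ 1 (mod 2).
s = (1, 0, 0, 1)^T — this equals column 9 of H (binary 1001), so error is at position 9.
Correct: flip bit 9 of r = 101101110011011 to get c = 101101111011011.


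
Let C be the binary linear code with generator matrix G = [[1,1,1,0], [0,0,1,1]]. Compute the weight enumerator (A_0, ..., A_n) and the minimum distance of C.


Weight distribution: A_0 = 1, A_2 = 1, A_3 = 2. Minimum distance d = 2.

Enumerate all 2^2 = 4 messages m ∈ F_2^2.
For each, compute codeword c = mG in F_2^4, then tally its weight.
  m = 00 → c = 0000, weight = 0.
  m = 10 → c = 1110, weight = 3.
  m = 01 → c = 0011, weight = 2.
  m = 11 → c = 1101, weight = 3.
Tally weights:
  weight 0: 1 codewords.
  weight 2: 1 codewords.
  weight 3: 2 codewords.
Minimum distance d = smallest w > 0 with A_w > 0 = 2.
Sanity: Σ A_w = 4 = 2^2 = 4 ✓.


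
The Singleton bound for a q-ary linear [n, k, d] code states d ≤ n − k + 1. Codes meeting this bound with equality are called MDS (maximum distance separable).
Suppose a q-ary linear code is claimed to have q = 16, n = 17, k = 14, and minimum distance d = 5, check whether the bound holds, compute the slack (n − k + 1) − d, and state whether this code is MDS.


Singleton RHS = n − k + 1 = 4, slack = -1, bound violated (no such code; not MDS).

Singleton bound: d ≤ n − k + 1.
Here n = 17, k = 14, so n − k + 1 = 4.
Given d = 5, check d ≤ 4: NO.
Slack = (n − k + 1) − d = -1.
The slack is negative: d = 5 exceeds n − k + 1 = 4 by 1, so the Singleton bound is violated and no linear [17, 14, 5]_16 code can exist. In particular it is not MDS (MDS requires d = n − k + 1 exactly).
Description: the claimed parameters are [17, 14, 5]_16; such a code would be impossible (violates the Singleton bound).


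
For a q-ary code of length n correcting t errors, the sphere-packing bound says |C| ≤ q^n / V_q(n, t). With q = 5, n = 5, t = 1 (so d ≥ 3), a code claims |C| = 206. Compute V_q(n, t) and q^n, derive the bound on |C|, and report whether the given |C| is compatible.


V_q(n, t) = 21, q^n = 3125, Hamming bound = 148, |C| = 206 > bound (violated).

Step 1: Compute V_q(n, t) = Σ_{j=0}^1 C(n, j) (q−1)^j.
  j = 0: C(5,0)·(4)^0 = 1·1 = 1.
  j = 1: C(5,1)·(4)^1 = 5·4 = 20.
  V_q(n, t) = 1 + 20 = 21.
Step 2: q^n = 5^5 = 3125.
Step 3: Hamming bound ⌊q^n / V_q(n,t)⌋ = ⌊3125/21⌋ = 148.
Step 4: Compare |C| = 206 to 148: violated.
The claimed |C| lies above the Hamming bound, so no 5-ary code of length 5 with d ≥ 3 can have 206 codewords.


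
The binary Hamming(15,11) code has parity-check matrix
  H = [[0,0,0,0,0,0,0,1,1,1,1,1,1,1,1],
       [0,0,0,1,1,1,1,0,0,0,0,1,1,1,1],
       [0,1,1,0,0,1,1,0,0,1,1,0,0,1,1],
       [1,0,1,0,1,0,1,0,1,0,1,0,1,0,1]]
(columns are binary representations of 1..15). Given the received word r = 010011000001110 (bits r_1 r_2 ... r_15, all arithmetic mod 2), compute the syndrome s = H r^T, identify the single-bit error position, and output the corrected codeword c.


s = (1, 1, 1, 0)^T, error position = 14, corrected codeword c = 010011000001100

Compute s = H r^T mod 2 one row at a time:
  s_1 = 0 + 0 + 0 + 0 + 1 + 1 + 1 + 0 = 3 ≡ 1 (mod 2).
  s_2 = 0 + 1 + 1 + 0 + 1 + 1 + 1 + 0 = 5 ≡ 1 (mod 2).
  s_3 = 1 + 0 + 1 + 0 + 0 + 0 + 1 + 0 = 3 ≡ 1 (mod 2).
  s_4 = 0 + 0 + 1 + 0 + 0 + 0 + 1 + 0 = 2 ≡ 0 (mod 2).
s = (1, 1, 1, 0)^T — this equals column 14 of H (binary 1110), so error is at position 14.
Correct: flip bit 14 of r = 010011000001110 to get c = 010011000001100.


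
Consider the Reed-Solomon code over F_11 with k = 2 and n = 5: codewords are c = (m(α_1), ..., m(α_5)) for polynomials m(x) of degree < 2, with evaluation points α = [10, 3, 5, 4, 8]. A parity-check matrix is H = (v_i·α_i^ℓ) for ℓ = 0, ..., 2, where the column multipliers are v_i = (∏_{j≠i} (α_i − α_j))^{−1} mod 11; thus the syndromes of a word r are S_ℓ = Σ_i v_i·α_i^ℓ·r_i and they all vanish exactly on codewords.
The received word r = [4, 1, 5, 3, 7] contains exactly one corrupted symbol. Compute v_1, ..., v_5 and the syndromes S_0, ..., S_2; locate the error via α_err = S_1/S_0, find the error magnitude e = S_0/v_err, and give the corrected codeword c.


S = (7, 1, 8), error at position 5, error magnitude e = 7, c = [4, 1, 5, 3, 0].

Step 1: column multipliers v_i = (∏_{j≠i}(α_i − α_j))^{−1} mod 11.
  i = 1 (α = 10): (10−3)(10−5)(10−4)(10−8) = 7·5·6·2 = 420 ≡ 2, so v_1 = 2^{−1} = 6 (mod 11).
  i = 2 (α = 3): (3−10)(3−5)(3−4)(3−8) = (−7)·(−2)·(−1)·(−5) = 70 ≡ 4, so v_2 = 4^{−1} = 3 (mod 11).
  i = 3 (α = 5): (5−10)(5−3)(5−4)(5−8) = (−5)·2·1·(−3) = 30 ≡ 8, so v_3 = 8^{−1} = 7 (mod 11).
  i = 4 (α = 4): (4−10)(4−3)(4−5)(4−8) = (−6)·1·(−1)·(−4) = −24 ≡ 9, so v_4 = 9^{−1} = 5 (mod 11).
  i = 5 (α = 8): (8−10)(8−3)(8−5)(8−4) = (−2)·5·3·4 = −120 ≡ 1, so v_5 = 1^{−1} = 1 (mod 11).
  v = [6, 3, 7, 5, 1].
Step 2: syndromes of r = [4, 1, 5, 3, 7] (all sums mod 11).
  S_0 = Σ v_i r_i = 6·4 + 3·1 + 7·5 + 5·3 + 1·7 = 84 ≡ 7.
  S_1 = Σ v_i α_i r_i = 6·10·4 + 3·3·1 + 7·5·5 + 5·4·3 + 1·8·7 = 540 ≡ 1.
  α_i^2 mod 11 = [1, 9, 3, 5, 9].
  S_2 = Σ v_i α_i^2 r_i = 6·1·4 + 3·9·1 + 7·3·5 + 5·5·3 + 1·9·7 = 294 ≡ 8.
  S = (7, 1, 8) ≠ 0, so r is not a codeword (an error is present).
Step 3: locate the error. For a single error e at position i, S_ℓ = v_i·e·α_i^ℓ, so α_err = S_1/S_0.
  S_0^{−1} = 7^{−1} = 8 (mod 11), so α_err = 1·8 = 8 ≡ 8 = α_5. Error position i = 5.
  Consistency check: S_2/S_1 = 8·1 = 8 ≡ 8 = α_err ✓ (single-error assumption holds).
Step 4: error magnitude e = S_0/v_5 = S_0·∏_{j≠5}(α_5 − α_j) = 7·1 = 7 ≡ 7 (mod 11).
Step 5: correct position 5: c_5 = r_5 − e = 7 − 7 ≡ 0 (mod 11). Hence c = [4, 1, 5, 3, 0].
  Check: interpolating c through the α_i gives m(x) = 6 + 2·x (degree < 2) with m(α_i) = c_i for every i, so c is indeed a codeword.


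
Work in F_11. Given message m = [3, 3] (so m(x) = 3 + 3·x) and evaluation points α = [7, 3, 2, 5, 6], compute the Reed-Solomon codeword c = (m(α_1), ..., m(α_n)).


c = [2, 1, 9, 7, 10]

Message polynomial: m(x) = 3 + 3·x (mod 11).
For each evaluation point α_i, compute m(α_i) mod 11:
  α_1 = 7: Horner steps 3 → 2, so m(7) = 2.
  α_2 = 3: Horner steps 3 → 1, so m(3) = 1.
  α_3 = 2: Horner steps 3 → 9, so m(2) = 9.
  α_4 = 5: Horner steps 3 → 7, so m(5) = 7.
  α_5 = 6: Horner steps 3 → 10, so m(6) = 10.
Codeword c = [2, 1, 9, 7, 10] ∈ F_11^5.


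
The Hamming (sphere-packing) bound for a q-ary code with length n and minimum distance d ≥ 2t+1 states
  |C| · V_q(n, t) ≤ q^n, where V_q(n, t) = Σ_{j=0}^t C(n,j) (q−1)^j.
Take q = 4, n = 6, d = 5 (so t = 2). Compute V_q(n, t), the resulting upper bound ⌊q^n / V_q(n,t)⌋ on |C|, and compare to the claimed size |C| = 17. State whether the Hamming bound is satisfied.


V_q(n, t) = 154, q^n = 4096, Hamming bound = 26, |C| = 17 ≤ bound (satisfied).

Step 1: Compute V_q(n, t) = Σ_{j=0}^2 C(n, j) (q−1)^j.
  j = 0: C(6,0)·(3)^0 = 1·1 = 1.
  j = 1: C(6,1)·(3)^1 = 6·3 = 18.
  j = 2: C(6,2)·(3)^2 = 15·9 = 135.
  V_q(n, t) = 1 + 18 + 135 = 154.
Step 2: q^n = 4^6 = 4096.
Step 3: Hamming bound ⌊q^n / V_q(n,t)⌋ = ⌊4096/154⌋ = 26.
Step 4: Compare |C| = 17 to 26: satisfied.
The claimed |C| lies below the Hamming bound.


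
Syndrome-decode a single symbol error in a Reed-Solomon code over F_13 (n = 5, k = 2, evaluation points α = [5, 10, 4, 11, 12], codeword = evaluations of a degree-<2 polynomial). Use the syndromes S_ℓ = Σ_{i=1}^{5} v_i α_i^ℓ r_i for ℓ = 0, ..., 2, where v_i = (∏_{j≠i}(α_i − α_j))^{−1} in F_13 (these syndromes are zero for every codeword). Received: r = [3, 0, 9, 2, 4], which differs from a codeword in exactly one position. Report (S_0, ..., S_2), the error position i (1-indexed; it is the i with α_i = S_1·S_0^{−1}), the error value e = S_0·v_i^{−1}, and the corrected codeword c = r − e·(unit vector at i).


S = (9, 10, 1), error at position 3, error magnitude e = 8, c = [3, 0, 1, 2, 4].

Step 1: column multipliers v_i = (∏_{j≠i}(α_i − α_j))^{−1} mod 13.
  i = 1 (α = 5): (5−10)(5−4)(5−11)(5−12) = (−5)·1·(−6)·(−7) = −210 ≡ 11, so v_1 = 11^{−1} = 6 (mod 13).
  i = 2 (α = 10): (10−5)(10−4)(10−11)(10−12) = 5·6·(−1)·(−2) = 60 ≡ 8, so v_2 = 8^{−1} = 5 (mod 13).
  i = 3 (α = 4): (4−5)(4−10)(4−11)(4−12) = (−1)·(−6)·(−7)·(−8) = 336 ≡ 11, so v_3 = 11^{−1} = 6 (mod 13).
  i = 4 (α = 11): (11−5)(11−10)(11−4)(11−12) = 6·1·7·(−1) = −42 ≡ 10, so v_4 = 10^{−1} = 4 (mod 13).
  i = 5 (α = 12): (12−5)(12−10)(12−4)(12−11) = 7·2·8·1 = 112 ≡ 8, so v_5 = 8^{−1} = 5 (mod 13).
  v = [6, 5, 6, 4, 5].
Step 2: syndromes of r = [3, 0, 9, 2, 4] (all sums mod 13).
  S_0 = Σ v_i r_i = 6·3 + 5·0 + 6·9 + 4·2 + 5·4 = 100 ≡ 9.
  S_1 = Σ v_i α_i r_i = 6·5·3 + 5·10·0 + 6·4·9 + 4·11·2 + 5·12·4 = 634 ≡ 10.
  α_i^2 mod 13 = [12, 9, 3, 4, 1].
  S_2 = Σ v_i α_i^2 r_i = 6·12·3 + 5·9·0 + 6·3·9 + 4·4·2 + 5·1·4 = 430 ≡ 1.
  S = (9, 10, 1) ≠ 0, so r is not a codeword (an error is present).
Step 3: locate the error. For a single error e at position i, S_ℓ = v_i·e·α_i^ℓ, so α_err = S_1/S_0.
  S_0^{−1} = 9^{−1} = 3 (mod 13), so α_err = 10·3 = 30 ≡ 4 = α_3. Error position i = 3.
  Consistency check: S_2/S_1 = 1·4 = 4 ≡ 4 = α_err ✓ (single-error assumption holds).
Step 4: error magnitude e = S_0/v_3 = S_0·∏_{j≠3}(α_3 − α_j) = 9·11 = 99 ≡ 8 (mod 13).
Step 5: correct position 3: c_3 = r_3 − e = 9 − 8 ≡ 1 (mod 13). Hence c = [3, 0, 1, 2, 4].
  Check: interpolating c through the α_i gives m(x) = 6 + 2·x (degree < 2) with m(α_i) = c_i for every i, so c is indeed a codeword.
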